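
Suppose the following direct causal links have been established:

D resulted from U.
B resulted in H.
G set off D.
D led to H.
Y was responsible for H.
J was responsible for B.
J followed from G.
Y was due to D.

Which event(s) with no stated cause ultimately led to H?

G, U

Tracing upstream from H: H ← D ← G.
A separate upstream branch: H ← D ← U.
Each of those chain origins has no stated cause.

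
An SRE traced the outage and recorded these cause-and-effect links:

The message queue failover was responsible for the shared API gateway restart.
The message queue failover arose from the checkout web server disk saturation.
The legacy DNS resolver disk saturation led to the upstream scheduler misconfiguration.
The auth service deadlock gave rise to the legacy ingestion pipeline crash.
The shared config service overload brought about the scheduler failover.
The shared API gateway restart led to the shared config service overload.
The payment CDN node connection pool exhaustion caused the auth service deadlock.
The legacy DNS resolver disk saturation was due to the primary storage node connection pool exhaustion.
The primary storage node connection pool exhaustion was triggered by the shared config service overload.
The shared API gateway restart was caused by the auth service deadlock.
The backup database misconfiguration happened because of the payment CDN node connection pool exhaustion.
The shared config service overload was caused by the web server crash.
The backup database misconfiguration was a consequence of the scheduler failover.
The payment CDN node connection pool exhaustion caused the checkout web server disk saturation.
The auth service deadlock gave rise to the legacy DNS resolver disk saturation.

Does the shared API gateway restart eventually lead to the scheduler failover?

Yes

There is a causal chain: the shared API gateway restart → the shared config service overload → the scheduler failover.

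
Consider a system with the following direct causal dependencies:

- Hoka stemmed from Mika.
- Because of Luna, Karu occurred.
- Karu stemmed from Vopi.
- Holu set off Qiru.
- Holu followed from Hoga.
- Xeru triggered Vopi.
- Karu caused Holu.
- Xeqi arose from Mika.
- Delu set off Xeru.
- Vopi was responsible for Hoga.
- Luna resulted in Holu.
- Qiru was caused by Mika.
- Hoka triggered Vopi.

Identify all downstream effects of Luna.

Direct effects: Karu, Holu.
2 steps out: Qiru.
Not reachable from it: Mika, Delu, Hoka, Xeqi, Xeru, Vopi, Hoga.

Holu, Karu, Qiru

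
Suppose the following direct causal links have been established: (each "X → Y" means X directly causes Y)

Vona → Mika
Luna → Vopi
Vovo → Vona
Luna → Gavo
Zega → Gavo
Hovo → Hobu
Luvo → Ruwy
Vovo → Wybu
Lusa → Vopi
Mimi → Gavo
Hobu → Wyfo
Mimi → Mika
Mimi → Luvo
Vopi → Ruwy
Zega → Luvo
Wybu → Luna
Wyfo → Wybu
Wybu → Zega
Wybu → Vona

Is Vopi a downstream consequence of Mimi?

No

Mimi leads to Luvo, Ruwy, Mika, Gavo; Vopi is not among them.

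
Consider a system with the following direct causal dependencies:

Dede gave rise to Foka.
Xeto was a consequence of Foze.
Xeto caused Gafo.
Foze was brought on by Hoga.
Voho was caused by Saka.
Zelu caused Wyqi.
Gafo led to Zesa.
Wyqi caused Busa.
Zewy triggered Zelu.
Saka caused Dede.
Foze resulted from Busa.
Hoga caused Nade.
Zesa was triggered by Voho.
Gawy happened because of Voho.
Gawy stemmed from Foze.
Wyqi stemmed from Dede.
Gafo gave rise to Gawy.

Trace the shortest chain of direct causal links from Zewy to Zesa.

Zewy → Zelu → Wyqi → Busa → Foze → Xeto → Gafo → Zesa

Zewy → Zelu
Zelu → Wyqi
Wyqi → Busa
Busa → Foze
Foze → Xeto
Xeto → Gafo
Gafo → Zesa
Length: 7 steps.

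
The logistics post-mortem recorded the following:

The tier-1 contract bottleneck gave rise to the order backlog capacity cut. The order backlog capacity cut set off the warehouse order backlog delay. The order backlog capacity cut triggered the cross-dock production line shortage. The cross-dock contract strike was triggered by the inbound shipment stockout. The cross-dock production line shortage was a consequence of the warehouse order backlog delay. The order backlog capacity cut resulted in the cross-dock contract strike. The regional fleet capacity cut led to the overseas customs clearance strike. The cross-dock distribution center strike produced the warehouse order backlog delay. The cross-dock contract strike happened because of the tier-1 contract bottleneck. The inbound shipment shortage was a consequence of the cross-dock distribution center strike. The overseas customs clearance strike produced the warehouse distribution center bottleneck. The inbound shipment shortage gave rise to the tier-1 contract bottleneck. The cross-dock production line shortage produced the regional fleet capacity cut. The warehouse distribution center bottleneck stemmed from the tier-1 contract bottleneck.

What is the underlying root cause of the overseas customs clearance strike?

Tracing upstream from the overseas customs clearance strike: the overseas customs clearance strike ← the regional fleet capacity cut ← the cross-dock production line shortage ← the warehouse order backlog delay ← the cross-dock distribution center strike.
The cross-dock distribution center strike has no stated cause, so it is the root.

the cross-dock distribution center strike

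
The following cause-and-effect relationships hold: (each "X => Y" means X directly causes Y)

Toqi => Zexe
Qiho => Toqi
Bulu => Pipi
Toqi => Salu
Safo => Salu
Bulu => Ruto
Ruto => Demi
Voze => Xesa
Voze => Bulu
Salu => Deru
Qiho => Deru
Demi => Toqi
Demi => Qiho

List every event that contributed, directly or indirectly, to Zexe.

Bulu, Demi, Qiho, Ruto, Toqi, Voze

Immediate cause of Zexe: Toqi.
Further upstream: Voze, Bulu, Ruto, Demi, Qiho.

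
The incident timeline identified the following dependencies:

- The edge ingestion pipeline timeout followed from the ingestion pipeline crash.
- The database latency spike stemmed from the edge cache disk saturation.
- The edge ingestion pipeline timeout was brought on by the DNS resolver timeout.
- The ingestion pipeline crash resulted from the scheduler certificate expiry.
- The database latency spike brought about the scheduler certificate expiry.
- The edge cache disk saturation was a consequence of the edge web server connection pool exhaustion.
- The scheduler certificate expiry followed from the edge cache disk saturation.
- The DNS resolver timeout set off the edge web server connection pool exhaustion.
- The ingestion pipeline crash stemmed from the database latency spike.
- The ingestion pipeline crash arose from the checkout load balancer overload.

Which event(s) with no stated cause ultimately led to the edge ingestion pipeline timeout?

the DNS resolver timeout, the checkout load balancer overload

Tracing upstream from the edge ingestion pipeline timeout: the edge ingestion pipeline timeout ← the DNS resolver timeout.
A separate upstream branch: the edge ingestion pipeline timeout ← the ingestion pipeline crash ← the checkout load balancer overload.
Each of those chain origins has no stated cause.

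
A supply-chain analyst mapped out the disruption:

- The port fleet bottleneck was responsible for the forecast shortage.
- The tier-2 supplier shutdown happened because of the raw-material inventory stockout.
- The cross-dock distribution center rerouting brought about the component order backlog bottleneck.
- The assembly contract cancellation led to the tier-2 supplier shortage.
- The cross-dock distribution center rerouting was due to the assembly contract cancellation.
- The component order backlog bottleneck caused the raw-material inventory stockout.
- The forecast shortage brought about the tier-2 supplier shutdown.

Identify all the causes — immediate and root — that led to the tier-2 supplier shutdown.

Immediate causes of the tier-2 supplier shutdown: the forecast shortage, the raw-material inventory stockout.
Further upstream: the port fleet bottleneck, the assembly contract cancellation, the cross-dock distribution center rerouting, the component order backlog bottleneck.

the assembly contract cancellation, the component order backlog bottleneck, the cross-dock distribution center rerouting, the forecast shortage, the port fleet bottleneck, the raw-material inventory stockout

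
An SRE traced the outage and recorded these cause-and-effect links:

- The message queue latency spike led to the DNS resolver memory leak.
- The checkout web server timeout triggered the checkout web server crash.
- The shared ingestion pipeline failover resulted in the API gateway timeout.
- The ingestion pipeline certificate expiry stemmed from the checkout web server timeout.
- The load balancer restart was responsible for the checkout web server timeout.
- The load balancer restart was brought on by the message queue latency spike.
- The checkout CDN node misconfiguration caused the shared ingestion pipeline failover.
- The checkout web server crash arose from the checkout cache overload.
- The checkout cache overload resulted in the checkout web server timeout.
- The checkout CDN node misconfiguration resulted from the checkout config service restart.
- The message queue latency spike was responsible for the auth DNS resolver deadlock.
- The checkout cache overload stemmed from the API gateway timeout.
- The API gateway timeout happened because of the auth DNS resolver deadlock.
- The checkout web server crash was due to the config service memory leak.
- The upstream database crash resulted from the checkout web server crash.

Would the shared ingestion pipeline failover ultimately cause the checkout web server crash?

There is a causal chain: the shared ingestion pipeline failover → the API gateway timeout → the checkout cache overload → the checkout web server crash.

Yes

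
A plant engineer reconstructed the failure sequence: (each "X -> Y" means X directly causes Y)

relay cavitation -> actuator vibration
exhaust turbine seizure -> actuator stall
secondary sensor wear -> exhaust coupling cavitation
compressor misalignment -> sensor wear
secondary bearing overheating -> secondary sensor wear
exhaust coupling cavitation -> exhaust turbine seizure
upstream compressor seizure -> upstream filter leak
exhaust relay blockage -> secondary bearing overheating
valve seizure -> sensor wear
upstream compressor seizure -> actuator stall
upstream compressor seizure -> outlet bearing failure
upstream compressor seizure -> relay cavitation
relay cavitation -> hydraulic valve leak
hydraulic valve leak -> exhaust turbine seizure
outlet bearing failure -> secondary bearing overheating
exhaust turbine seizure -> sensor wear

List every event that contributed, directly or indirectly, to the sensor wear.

Immediate causes of the sensor wear: the valve seizure, the exhaust turbine seizure, the compressor misalignment.
Further upstream: the upstream compressor seizure, the exhaust relay blockage, the relay cavitation, the hydraulic valve leak, the outlet bearing failure, the secondary bearing overheating, the secondary sensor wear, the exhaust coupling cavitation.

the compressor misalignment, the exhaust coupling cavitation, the exhaust relay blockage, the exhaust turbine seizure, the hydraulic valve leak, the outlet bearing failure, the relay cavitation, the secondary bearing overheating, the secondary sensor wear, the upstream compressor seizure, the valve seizure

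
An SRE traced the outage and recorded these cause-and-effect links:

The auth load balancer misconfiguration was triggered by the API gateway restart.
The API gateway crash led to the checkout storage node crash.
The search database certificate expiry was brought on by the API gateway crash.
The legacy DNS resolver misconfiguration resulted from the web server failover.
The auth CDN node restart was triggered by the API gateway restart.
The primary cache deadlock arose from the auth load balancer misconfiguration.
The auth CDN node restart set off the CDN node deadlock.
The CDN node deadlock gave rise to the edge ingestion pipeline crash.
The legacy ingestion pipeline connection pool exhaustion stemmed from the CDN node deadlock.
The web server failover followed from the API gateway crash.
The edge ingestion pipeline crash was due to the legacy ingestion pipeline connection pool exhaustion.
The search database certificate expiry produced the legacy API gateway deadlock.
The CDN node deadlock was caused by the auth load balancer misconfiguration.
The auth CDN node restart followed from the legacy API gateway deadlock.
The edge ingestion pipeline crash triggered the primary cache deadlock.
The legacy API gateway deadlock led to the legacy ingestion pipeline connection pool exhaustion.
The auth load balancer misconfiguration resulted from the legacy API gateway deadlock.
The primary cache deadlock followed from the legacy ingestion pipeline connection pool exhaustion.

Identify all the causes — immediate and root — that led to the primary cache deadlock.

Immediate causes of the primary cache deadlock: the auth load balancer misconfiguration, the legacy ingestion pipeline connection pool exhaustion, the edge ingestion pipeline crash.
Further upstream: the API gateway crash, the search database certificate expiry, the API gateway restart, the legacy API gateway deadlock, the auth CDN node restart, the CDN node deadlock.

the API gateway crash, the API gateway restart, the CDN node deadlock, the auth CDN node restart, the auth load balancer misconfiguration, the edge ingestion pipeline crash, the legacy API gateway deadlock, the legacy ingestion pipeline connection pool exhaustion, the search database certificate expiry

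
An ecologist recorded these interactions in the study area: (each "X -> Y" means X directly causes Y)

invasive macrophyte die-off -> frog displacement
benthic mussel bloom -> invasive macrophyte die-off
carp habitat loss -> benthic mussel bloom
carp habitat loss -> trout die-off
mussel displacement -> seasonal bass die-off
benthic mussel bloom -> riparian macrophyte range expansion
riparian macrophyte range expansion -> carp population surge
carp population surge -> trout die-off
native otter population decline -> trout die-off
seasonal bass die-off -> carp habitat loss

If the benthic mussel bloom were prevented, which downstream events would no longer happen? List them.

Downstream of the benthic mussel bloom: the invasive macrophyte die-off, the riparian macrophyte range expansion, the frog displacement, the carp population surge, the trout die-off.
Of those, still caused via another path: the trout die-off.
The remainder have no surviving cause.

the carp population surge, the frog displacement, the invasive macrophyte die-off, the riparian macrophyte range expansion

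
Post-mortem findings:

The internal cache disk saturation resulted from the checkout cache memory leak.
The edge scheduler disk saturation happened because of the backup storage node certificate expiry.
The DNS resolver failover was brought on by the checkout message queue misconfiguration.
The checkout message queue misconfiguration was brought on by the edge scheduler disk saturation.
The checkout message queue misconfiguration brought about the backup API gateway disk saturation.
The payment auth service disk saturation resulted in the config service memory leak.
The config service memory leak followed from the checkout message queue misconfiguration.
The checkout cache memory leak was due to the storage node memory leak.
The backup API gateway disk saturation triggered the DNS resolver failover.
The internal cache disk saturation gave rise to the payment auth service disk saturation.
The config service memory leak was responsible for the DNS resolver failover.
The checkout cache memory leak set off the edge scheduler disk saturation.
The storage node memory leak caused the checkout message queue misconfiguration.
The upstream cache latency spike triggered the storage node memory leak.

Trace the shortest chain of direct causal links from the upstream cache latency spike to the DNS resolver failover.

the upstream cache latency spike → the storage node memory leak
the storage node memory leak → the checkout message queue misconfiguration
the checkout message queue misconfiguration → the DNS resolver failover
Length: 3 steps.

the upstream cache latency spike → the storage node memory leak → the checkout message queue misconfiguration → the DNS resolver failover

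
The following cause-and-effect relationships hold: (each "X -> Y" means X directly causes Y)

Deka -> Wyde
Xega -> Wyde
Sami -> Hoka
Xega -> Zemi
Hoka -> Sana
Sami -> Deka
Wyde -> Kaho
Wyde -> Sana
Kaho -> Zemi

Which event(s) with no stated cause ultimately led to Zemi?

Sami, Xega

Tracing upstream from Zemi: Zemi ← Kaho ← Wyde ← Deka ← Sami.
A separate upstream branch: Zemi ← Xega.
Each of those chain origins has no stated cause.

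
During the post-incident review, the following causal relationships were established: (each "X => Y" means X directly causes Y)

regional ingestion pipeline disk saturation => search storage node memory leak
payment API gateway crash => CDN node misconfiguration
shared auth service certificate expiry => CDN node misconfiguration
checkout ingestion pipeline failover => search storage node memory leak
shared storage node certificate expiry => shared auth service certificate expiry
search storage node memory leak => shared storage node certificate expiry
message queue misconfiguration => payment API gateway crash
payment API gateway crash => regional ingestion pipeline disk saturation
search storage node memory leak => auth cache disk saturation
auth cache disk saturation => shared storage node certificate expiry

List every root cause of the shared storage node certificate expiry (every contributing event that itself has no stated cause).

the checkout ingestion pipeline failover, the message queue misconfiguration

Tracing upstream from the shared storage node certificate expiry: the shared storage node certificate expiry ← the search storage node memory leak ← the regional ingestion pipeline disk saturation ← the payment API gateway crash ← the message queue misconfiguration.
A separate upstream branch: the shared storage node certificate expiry ← the search storage node memory leak ← the checkout ingestion pipeline failover.
Each of those chain origins has no stated cause.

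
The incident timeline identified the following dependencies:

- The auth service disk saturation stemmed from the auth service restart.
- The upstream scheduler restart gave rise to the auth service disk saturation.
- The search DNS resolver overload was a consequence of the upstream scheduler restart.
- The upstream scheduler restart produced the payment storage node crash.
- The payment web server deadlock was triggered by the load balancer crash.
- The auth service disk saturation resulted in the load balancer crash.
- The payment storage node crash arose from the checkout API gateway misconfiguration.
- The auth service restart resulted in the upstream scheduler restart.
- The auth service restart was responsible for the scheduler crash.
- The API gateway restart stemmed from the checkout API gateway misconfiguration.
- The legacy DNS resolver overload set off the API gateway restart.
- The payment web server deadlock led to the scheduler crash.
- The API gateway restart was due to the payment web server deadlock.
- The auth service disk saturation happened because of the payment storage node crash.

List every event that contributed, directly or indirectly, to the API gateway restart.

the auth service disk saturation, the auth service restart, the checkout API gateway misconfiguration, the legacy DNS resolver overload, the load balancer crash, the payment storage node crash, the payment web server deadlock, the upstream scheduler restart

Immediate causes of the API gateway restart: the checkout API gateway misconfiguration, the legacy DNS resolver overload, the payment web server deadlock.
Further upstream: the auth service restart, the upstream scheduler restart, the payment storage node crash, the auth service disk saturation, the load balancer crash.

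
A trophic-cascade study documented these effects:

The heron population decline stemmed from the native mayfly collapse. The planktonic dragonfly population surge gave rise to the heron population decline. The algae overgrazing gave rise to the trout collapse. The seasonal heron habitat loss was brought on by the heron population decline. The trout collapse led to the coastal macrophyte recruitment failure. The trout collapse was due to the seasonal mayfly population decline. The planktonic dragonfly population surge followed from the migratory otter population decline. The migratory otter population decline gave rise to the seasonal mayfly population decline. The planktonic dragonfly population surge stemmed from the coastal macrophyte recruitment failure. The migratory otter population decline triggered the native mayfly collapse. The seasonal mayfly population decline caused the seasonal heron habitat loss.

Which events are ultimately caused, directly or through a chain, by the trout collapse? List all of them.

the coastal macrophyte recruitment failure, the heron population decline, the planktonic dragonfly population surge, the seasonal heron habitat loss

Direct effects: the coastal macrophyte recruitment failure.
2 steps out: the planktonic dragonfly population surge.
3 steps out: the heron population decline.
4 steps out: the seasonal heron habitat loss.
Not reachable from it: the migratory otter population decline, the native mayfly collapse, the seasonal mayfly population decline, the algae overgrazing.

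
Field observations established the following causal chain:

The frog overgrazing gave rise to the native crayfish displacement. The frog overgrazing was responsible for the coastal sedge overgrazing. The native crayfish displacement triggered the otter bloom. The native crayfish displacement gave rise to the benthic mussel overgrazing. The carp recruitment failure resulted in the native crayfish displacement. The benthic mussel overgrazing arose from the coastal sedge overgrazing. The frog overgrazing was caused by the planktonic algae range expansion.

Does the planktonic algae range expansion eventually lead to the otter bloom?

Yes

There is a causal chain: the planktonic algae range expansion → the frog overgrazing → the native crayfish displacement → the otter bloom.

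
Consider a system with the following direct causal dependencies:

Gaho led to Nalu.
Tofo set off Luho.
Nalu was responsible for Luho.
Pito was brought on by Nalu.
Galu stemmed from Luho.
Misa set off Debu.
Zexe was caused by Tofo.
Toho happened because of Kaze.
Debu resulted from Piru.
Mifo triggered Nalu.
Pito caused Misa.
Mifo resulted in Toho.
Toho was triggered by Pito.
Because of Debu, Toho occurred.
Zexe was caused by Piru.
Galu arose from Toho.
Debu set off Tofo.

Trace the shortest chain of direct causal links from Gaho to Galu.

Gaho → Nalu → Luho → Galu

Gaho → Nalu
Nalu → Luho
Luho → Galu
Length: 3 steps.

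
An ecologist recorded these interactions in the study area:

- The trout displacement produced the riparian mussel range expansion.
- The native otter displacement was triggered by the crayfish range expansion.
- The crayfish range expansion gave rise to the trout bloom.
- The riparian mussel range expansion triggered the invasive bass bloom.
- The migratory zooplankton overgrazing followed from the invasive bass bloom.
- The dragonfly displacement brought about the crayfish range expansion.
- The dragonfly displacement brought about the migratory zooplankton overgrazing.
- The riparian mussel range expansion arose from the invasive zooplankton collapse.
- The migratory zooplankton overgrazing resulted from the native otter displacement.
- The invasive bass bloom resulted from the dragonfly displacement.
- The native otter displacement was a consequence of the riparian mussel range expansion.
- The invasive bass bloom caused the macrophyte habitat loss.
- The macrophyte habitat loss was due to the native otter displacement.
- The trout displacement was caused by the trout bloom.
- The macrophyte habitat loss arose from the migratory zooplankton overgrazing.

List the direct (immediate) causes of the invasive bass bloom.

the dragonfly displacement, the riparian mussel range expansion

Upstream contributors include the crayfish range expansion, the trout bloom, the trout displacement, the invasive zooplankton collapse, but only the dragonfly displacement, the riparian mussel range expansion feed directly into the invasive bass bloom.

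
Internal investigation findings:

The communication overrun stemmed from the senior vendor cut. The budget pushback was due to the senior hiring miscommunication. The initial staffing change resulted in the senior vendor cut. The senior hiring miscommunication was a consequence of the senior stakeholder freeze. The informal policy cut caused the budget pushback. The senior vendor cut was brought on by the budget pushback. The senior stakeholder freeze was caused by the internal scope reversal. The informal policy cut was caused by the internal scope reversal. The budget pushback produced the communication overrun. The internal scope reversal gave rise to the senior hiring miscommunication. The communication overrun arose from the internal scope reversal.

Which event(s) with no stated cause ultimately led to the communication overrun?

the initial staffing change, the internal scope reversal

Tracing upstream from the communication overrun: the communication overrun ← the internal scope reversal.
A separate upstream branch: the communication overrun ← the senior vendor cut ← the initial staffing change.
Each of those chain origins has no stated cause.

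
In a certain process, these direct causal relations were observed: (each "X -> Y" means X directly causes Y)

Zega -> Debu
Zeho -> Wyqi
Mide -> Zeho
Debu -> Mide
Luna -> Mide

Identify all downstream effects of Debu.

Direct effects: Mide.
2 steps out: Zeho.
3 steps out: Wyqi.
Not reachable from it: Zega, Luna.

Mide, Wyqi, Zeho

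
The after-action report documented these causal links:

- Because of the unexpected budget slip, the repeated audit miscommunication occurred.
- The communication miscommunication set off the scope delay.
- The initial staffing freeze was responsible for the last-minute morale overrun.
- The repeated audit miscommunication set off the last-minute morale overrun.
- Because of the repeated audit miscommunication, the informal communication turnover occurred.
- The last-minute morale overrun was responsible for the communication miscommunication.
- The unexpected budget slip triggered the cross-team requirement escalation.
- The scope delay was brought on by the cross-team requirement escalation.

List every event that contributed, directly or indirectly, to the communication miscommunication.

the initial staffing freeze, the last-minute morale overrun, the repeated audit miscommunication, the unexpected budget slip

Immediate cause of the communication miscommunication: the last-minute morale overrun.
Further upstream: the unexpected budget slip, the repeated audit miscommunication, the initial staffing freeze.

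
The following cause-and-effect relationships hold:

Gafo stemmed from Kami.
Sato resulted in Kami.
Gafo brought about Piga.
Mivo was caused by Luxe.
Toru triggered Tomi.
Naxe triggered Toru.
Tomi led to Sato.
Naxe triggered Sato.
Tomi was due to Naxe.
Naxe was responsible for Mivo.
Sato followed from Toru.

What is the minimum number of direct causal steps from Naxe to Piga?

Shortest chain: Naxe → Sato → Kami → Gafo → Piga.

4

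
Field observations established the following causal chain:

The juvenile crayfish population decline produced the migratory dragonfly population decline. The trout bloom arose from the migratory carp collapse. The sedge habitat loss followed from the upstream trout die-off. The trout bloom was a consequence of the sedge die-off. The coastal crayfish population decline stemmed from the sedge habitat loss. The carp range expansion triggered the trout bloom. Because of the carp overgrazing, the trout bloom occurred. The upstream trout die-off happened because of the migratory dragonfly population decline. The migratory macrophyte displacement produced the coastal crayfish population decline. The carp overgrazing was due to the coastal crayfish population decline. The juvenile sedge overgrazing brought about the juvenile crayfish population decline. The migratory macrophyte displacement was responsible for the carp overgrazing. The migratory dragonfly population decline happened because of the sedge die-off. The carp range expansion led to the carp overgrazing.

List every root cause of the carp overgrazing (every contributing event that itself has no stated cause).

the carp range expansion, the juvenile sedge overgrazing, the migratory macrophyte displacement, the sedge die-off

Tracing upstream from the carp overgrazing: the carp overgrazing ← the coastal crayfish population decline ← the sedge habitat loss ← the upstream trout die-off ← the migratory dragonfly population decline ← the juvenile crayfish population decline ← the juvenile sedge overgrazing.
A separate upstream branch: the carp overgrazing ← the coastal crayfish population decline ← the sedge habitat loss ← the upstream trout die-off ← the migratory dragonfly population decline ← the sedge die-off.
A separate upstream branch: the carp overgrazing ← the migratory macrophyte displacement.
A separate upstream branch: the carp overgrazing ← the carp range expansion.
Each of those chain origins has no stated cause.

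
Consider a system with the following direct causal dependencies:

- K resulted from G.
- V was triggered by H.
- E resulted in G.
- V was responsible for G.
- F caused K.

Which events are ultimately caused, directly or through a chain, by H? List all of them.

G, K, V

Direct effects: V.
2 steps out: G.
3 steps out: K.
Not reachable from it: F, E.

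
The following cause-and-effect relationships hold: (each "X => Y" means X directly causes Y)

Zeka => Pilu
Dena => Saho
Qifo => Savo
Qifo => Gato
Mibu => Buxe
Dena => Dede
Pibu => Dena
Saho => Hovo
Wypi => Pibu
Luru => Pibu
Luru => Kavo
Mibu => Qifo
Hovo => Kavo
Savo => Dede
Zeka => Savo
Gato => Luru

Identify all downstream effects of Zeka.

Direct effects: Pilu, Savo.
2 steps out: Dede.
Not reachable from it: Wypi, Mibu, Buxe, Qifo, Gato, Luru, Pibu, Dena, Saho, Hovo, Kavo.

Dede, Pilu, Savo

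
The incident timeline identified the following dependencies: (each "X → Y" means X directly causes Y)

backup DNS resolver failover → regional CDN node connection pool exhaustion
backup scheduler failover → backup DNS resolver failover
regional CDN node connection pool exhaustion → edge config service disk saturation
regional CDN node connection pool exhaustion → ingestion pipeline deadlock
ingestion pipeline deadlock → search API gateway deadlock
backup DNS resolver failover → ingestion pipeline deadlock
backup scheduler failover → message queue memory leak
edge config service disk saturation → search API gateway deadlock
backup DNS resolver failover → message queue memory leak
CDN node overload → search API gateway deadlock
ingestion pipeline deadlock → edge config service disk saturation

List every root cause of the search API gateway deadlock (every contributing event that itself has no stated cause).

the CDN node overload, the backup scheduler failover

Tracing upstream from the search API gateway deadlock: the search API gateway deadlock ← the ingestion pipeline deadlock ← the backup DNS resolver failover ← the backup scheduler failover.
A separate upstream branch: the search API gateway deadlock ← the CDN node overload.
Each of those chain origins has no stated cause.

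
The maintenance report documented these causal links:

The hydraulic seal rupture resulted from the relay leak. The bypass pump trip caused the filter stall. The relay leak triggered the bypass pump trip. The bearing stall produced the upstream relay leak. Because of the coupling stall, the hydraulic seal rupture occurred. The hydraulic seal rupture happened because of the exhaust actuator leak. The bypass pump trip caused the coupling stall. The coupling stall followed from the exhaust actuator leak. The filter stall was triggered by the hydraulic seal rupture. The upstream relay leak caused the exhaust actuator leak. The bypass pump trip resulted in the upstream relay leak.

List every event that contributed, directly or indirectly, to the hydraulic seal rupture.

Immediate causes of the hydraulic seal rupture: the relay leak, the exhaust actuator leak, the coupling stall.
Further upstream: the bypass pump trip, the upstream relay leak, the bearing stall.

the bearing stall, the bypass pump trip, the coupling stall, the exhaust actuator leak, the relay leak, the upstream relay leak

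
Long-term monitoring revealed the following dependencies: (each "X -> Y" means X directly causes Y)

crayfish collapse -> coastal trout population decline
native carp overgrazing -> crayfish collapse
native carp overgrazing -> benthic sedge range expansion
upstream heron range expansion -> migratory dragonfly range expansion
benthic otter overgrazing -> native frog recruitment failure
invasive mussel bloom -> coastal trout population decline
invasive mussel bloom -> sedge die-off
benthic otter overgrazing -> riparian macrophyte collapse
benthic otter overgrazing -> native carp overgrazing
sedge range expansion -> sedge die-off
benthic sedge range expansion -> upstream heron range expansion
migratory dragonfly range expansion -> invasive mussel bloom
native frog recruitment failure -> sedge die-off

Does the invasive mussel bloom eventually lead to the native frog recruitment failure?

The invasive mussel bloom leads to the coastal trout population decline, the sedge die-off; the native frog recruitment failure is not among them.

No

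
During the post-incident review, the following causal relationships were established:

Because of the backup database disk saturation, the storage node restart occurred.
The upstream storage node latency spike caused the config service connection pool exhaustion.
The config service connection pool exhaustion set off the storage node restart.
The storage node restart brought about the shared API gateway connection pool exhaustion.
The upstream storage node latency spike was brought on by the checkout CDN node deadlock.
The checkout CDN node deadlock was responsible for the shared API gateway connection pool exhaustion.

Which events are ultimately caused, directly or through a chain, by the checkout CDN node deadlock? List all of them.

the config service connection pool exhaustion, the shared API gateway connection pool exhaustion, the storage node restart, the upstream storage node latency spike

Direct effects: the upstream storage node latency spike, the shared API gateway connection pool exhaustion.
2 steps out: the config service connection pool exhaustion.
3 steps out: the storage node restart.
Not reachable from it: the backup database disk saturation.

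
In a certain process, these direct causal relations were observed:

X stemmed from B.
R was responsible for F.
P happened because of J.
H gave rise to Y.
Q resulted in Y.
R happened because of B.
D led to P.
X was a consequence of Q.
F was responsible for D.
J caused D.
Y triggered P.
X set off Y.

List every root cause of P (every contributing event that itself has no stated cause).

Tracing upstream from P: P ← Y ← X ← B.
A separate upstream branch: P ← Y ← H.
A separate upstream branch: P ← Y ← Q.
A separate upstream branch: P ← J.
Each of those chain origins has no stated cause.

B, H, J, Q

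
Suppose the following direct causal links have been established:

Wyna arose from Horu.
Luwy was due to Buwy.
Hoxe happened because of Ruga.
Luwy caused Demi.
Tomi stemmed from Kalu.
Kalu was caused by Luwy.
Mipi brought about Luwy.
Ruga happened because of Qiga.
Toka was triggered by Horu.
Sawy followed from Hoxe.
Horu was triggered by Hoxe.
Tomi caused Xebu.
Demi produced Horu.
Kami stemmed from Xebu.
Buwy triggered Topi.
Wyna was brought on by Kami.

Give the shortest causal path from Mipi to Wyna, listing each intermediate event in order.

Mipi → Luwy → Demi → Horu → Wyna

Mipi → Luwy
Luwy → Demi
Demi → Horu
Horu → Wyna
Length: 4 steps.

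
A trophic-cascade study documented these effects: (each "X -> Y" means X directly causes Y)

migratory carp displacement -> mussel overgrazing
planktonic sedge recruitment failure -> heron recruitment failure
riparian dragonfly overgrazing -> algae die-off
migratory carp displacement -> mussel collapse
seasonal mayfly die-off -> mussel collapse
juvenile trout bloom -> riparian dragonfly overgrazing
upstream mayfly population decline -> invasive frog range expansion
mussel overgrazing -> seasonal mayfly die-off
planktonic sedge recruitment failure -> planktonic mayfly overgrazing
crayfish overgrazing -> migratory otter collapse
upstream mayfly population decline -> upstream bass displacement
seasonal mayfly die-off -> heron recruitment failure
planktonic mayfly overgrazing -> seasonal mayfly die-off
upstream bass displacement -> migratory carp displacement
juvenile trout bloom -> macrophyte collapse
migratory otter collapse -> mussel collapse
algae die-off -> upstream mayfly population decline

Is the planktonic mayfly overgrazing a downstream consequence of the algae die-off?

No

The algae die-off leads to the upstream mayfly population decline, the upstream bass displacement, the migratory carp displacement, the mussel overgrazing, the seasonal mayfly die-off, the heron recruitment failure, the invasive frog range expansion, the mussel collapse; the planktonic mayfly overgrazing is not among them.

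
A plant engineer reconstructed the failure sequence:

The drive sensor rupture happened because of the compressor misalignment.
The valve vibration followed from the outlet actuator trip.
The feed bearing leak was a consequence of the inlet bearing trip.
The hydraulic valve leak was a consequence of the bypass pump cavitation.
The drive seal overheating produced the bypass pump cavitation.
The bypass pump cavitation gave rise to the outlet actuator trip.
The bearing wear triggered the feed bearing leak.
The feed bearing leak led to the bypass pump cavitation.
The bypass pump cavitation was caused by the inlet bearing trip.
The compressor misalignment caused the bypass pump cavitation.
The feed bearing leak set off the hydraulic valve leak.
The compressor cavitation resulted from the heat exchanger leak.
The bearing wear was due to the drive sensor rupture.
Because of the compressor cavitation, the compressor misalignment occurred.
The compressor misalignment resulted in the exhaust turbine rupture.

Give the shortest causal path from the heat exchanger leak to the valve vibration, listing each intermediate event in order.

the heat exchanger leak → the compressor cavitation
the compressor cavitation → the compressor misalignment
the compressor misalignment → the bypass pump cavitation
the bypass pump cavitation → the outlet actuator trip
the outlet actuator trip → the valve vibration
Length: 5 steps.

the heat exchanger leak → the compressor cavitation → the compressor misalignment → the bypass pump cavitation → the outlet actuator trip → the valve vibration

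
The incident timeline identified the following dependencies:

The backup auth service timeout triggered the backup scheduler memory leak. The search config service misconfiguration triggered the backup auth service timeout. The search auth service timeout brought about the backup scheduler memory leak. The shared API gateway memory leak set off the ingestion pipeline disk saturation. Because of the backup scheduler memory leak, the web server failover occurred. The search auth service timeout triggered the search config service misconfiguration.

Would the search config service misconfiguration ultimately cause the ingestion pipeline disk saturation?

No

The search config service misconfiguration leads to the backup auth service timeout, the backup scheduler memory leak, the web server failover; the ingestion pipeline disk saturation is not among them.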